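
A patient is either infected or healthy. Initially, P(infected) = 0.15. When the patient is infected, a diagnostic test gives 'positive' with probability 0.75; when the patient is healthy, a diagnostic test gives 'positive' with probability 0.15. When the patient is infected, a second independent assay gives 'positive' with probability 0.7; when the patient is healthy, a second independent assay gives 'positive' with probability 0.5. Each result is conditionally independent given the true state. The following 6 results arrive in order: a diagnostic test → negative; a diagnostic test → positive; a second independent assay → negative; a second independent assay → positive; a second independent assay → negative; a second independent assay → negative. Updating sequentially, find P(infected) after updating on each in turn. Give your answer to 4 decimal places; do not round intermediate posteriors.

After a diagnostic test='negative': P(infected) = 0.25·0.1500 / (0.25·0.1500 + 0.85·0.8500) ≈ 0.0493
After a diagnostic test='positive': P(infected) = 0.75·0.0493 / (0.75·0.0493 + 0.15·0.9507) ≈ 0.2060
After a second independent assay='negative': P(infected) = 0.3·0.2060 / (0.3·0.2060 + 0.5·0.7940) ≈ 0.1347
After a second independent assay='positive': P(infected) = 0.7·0.1347 / (0.7·0.1347 + 0.5·0.8653) ≈ 0.1790
After a second independent assay='negative': P(infected) = 0.3·0.1790 / (0.3·0.1790 + 0.5·0.8210) ≈ 0.1157
After a second independent assay='negative': P(infected) = 0.3·0.1157 / (0.3·0.1157 + 0.5·0.8843) ≈ 0.0728

0.0728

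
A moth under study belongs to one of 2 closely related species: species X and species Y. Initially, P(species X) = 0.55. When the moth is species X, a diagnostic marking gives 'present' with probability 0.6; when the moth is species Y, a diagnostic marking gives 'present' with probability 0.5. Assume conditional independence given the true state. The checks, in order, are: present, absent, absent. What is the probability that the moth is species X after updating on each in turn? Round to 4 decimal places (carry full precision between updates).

0.4842

After 'present': P(species X) = 0.6·0.5500 / (0.6·0.5500 + 0.5·0.4500) ≈ 0.5946
After 'absent': P(species X) = 0.4·0.5946 / (0.4·0.5946 + 0.5·0.4054) ≈ 0.5399
After 'absent': P(species X) = 0.4·0.5399 / (0.4·0.5399 + 0.5·0.4601) ≈ 0.4842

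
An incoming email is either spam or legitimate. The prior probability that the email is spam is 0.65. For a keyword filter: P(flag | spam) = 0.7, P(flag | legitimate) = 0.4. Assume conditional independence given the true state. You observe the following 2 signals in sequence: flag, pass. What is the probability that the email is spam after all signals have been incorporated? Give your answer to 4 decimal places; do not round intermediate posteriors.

Apply Bayes' rule sequentially, carrying P(spam) forward.
After 'flag': P(spam) = 0.7·0.6500 / (0.7·0.6500 + 0.4·0.3500) ≈ 0.7647
After 'pass': P(spam) = 0.3·0.7647 / (0.3·0.7647 + 0.6·0.2353) ≈ 0.6190

0.6190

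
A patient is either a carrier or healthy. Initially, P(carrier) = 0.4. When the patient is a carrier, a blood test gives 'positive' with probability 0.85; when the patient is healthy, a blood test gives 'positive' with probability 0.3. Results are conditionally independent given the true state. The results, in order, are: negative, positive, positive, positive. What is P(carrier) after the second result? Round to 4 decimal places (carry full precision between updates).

0.2881

After 'negative': P(carrier) = 0.15·0.4000 / (0.15·0.4000 + 0.7·0.6000) ≈ 0.1250
After 'positive': P(carrier) = 0.85·0.1250 / (0.85·0.1250 + 0.3·0.8750) ≈ 0.2881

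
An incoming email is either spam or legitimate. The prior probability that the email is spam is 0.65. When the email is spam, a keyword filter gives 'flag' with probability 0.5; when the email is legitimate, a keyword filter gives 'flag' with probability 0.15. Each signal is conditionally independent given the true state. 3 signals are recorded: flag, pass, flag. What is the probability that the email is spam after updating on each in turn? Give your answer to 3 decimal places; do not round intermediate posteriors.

0.924

After 'flag': P(spam) = 0.5·0.6500 / (0.5·0.6500 + 0.15·0.3500) ≈ 0.8609
After 'pass': P(spam) = 0.5·0.8609 / (0.5·0.8609 + 0.85·0.1391) ≈ 0.7846
After 'flag': P(spam) = 0.5·0.7846 / (0.5·0.7846 + 0.15·0.2154) ≈ 0.9239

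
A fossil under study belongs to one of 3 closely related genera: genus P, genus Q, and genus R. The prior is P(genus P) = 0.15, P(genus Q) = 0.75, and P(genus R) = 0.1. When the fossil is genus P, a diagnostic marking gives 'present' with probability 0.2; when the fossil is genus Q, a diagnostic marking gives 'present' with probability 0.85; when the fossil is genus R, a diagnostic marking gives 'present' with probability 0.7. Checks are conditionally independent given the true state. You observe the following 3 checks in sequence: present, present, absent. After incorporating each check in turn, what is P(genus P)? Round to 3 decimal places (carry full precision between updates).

0.048

Each posterior becomes the prior for the next update.
After 'present': normaliser = 0.2·0.1500 + 0.85·0.7500 + 0.7·0.1000; P(genus P) ≈ 0.0407, P(genus Q) ≈ 0.8644, P(genus R) ≈ 0.0949
After 'present': normaliser = 0.2·0.0407 + 0.85·0.8644 + 0.7·0.0949; P(genus P) ≈ 0.0101, P(genus Q) ≈ 0.9079, P(genus R) ≈ 0.0821
After 'absent': normaliser = 0.8·0.0101 + 0.15·0.9079 + 0.3·0.0821; P(genus P) ≈ 0.0476, P(genus Q) ≈ 0.8065, P(genus R) ≈ 0.1459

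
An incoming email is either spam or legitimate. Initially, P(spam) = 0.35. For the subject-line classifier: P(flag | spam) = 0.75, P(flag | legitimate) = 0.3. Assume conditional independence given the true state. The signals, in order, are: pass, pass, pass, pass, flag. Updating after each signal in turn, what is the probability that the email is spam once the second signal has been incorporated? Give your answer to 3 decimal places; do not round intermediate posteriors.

0.064

After 'pass': P(spam) = 0.25·0.3500 / (0.25·0.3500 + 0.7·0.6500) ≈ 0.1613
After 'pass': P(spam) = 0.25·0.1613 / (0.25·0.1613 + 0.7·0.8387) ≈ 0.0643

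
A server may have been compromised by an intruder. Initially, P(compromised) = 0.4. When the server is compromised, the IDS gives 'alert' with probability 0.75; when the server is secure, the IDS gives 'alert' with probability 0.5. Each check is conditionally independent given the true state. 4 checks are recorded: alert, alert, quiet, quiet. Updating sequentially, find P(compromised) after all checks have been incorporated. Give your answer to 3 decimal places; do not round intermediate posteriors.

0.273

Apply Bayes' rule sequentially, carrying P(compromised) forward.
After 'alert': P(compromised) = 0.75·0.4000 / (0.75·0.4000 + 0.5·0.6000) ≈ 0.5000
After 'alert': P(compromised) = 0.75·0.5000 / (0.75·0.5000 + 0.5·0.5000) ≈ 0.6000
After 'quiet': P(compromised) = 0.25·0.6000 / (0.25·0.6000 + 0.5·0.4000) ≈ 0.4286
After 'quiet': P(compromised) = 0.25·0.4286 / (0.25·0.4286 + 0.5·0.5714) ≈ 0.2727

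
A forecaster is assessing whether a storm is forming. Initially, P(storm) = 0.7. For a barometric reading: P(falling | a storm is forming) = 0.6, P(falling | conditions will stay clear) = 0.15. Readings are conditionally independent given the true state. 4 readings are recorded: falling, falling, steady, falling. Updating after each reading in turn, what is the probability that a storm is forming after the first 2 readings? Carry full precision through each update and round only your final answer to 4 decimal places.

Apply Bayes' rule sequentially, carrying P(storm) forward.
After 'falling': P(storm) = 0.6·0.7000 / (0.6·0.7000 + 0.15·0.3000) ≈ 0.9032
After 'falling': P(storm) = 0.6·0.9032 / (0.6·0.9032 + 0.15·0.0968) ≈ 0.9739

0.9739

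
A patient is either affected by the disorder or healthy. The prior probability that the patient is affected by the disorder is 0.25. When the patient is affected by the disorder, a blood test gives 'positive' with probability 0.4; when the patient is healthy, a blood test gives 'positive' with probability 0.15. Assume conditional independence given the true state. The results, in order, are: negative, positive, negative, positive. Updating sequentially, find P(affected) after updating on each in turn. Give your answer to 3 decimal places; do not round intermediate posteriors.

After 'negative': P(affected) = 0.6·0.2500 / (0.6·0.2500 + 0.85·0.7500) ≈ 0.1905
After 'positive': P(affected) = 0.4·0.1905 / (0.4·0.1905 + 0.15·0.8095) ≈ 0.3855
After 'negative': P(affected) = 0.6·0.3855 / (0.6·0.3855 + 0.85·0.6145) ≈ 0.3070
After 'positive': P(affected) = 0.4·0.3070 / (0.4·0.3070 + 0.15·0.6930) ≈ 0.5415

0.542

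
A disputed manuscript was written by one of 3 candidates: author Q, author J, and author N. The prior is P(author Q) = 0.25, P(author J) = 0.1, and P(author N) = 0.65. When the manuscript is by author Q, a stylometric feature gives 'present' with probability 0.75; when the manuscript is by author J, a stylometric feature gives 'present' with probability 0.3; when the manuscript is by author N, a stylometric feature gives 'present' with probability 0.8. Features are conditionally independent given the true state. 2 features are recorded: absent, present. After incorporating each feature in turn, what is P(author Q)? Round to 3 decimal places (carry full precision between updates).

0.273

After 'absent': normaliser = 0.25·0.2500 + 0.7·0.1000 + 0.2·0.6500; P(author Q) ≈ 0.2381, P(author J) ≈ 0.2667, P(author N) ≈ 0.4952
After 'present': normaliser = 0.75·0.2381 + 0.3·0.2667 + 0.8·0.4952; P(author Q) ≈ 0.2727, P(author J) ≈ 0.1222, P(author N) ≈ 0.6051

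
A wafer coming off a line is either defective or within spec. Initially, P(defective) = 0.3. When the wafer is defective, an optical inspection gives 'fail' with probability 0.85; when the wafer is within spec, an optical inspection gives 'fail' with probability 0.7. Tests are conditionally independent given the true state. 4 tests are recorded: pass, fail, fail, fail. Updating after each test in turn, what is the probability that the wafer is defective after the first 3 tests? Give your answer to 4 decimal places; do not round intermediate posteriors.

0.2401

After 'pass': P(defective) = 0.15·0.3000 / (0.15·0.3000 + 0.3·0.7000) ≈ 0.1765
After 'fail': P(defective) = 0.85·0.1765 / (0.85·0.1765 + 0.7·0.8235) ≈ 0.2065
After 'fail': P(defective) = 0.85·0.2065 / (0.85·0.2065 + 0.7·0.7935) ≈ 0.2401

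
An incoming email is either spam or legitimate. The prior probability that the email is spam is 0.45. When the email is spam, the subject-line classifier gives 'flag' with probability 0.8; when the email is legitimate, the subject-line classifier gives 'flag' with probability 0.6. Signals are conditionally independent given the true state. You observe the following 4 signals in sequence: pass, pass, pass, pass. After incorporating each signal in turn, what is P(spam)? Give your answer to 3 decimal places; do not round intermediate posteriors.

0.049

After 'pass': P(spam) = 0.2·0.4500 / (0.2·0.4500 + 0.4·0.5500) ≈ 0.2903
After 'pass': P(spam) = 0.2·0.2903 / (0.2·0.2903 + 0.4·0.7097) ≈ 0.1698
After 'pass': P(spam) = 0.2·0.1698 / (0.2·0.1698 + 0.4·0.8302) ≈ 0.0928
After 'pass': P(spam) = 0.2·0.0928 / (0.2·0.0928 + 0.4·0.9072) ≈ 0.0486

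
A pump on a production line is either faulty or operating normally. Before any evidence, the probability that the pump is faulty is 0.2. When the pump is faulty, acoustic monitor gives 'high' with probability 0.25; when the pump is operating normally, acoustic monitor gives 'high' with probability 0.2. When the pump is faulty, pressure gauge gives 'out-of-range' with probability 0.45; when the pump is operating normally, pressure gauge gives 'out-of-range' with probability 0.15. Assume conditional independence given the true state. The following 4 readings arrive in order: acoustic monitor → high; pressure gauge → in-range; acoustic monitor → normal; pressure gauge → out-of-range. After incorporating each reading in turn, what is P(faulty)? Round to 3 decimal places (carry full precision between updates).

After acoustic monitor='high': P(faulty) = 0.25·0.2000 / (0.25·0.2000 + 0.2·0.8000) ≈ 0.2381
After pressure gauge='in-range': P(faulty) = 0.55·0.2381 / (0.55·0.2381 + 0.85·0.7619) ≈ 0.1682
After acoustic monitor='normal': P(faulty) = 0.75·0.1682 / (0.75·0.1682 + 0.8·0.8318) ≈ 0.1594
After pressure gauge='out-of-range': P(faulty) = 0.45·0.1594 / (0.45·0.1594 + 0.15·0.8406) ≈ 0.3625

0.363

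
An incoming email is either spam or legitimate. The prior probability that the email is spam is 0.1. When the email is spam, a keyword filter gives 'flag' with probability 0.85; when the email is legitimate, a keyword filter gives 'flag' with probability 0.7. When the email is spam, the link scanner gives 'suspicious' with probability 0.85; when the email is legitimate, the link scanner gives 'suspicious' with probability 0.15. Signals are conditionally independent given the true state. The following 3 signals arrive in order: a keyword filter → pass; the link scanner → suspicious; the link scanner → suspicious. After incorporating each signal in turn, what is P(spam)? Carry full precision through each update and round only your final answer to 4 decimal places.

0.6408

After a keyword filter='pass': P(spam) = 0.15·0.1000 / (0.15·0.1000 + 0.3·0.9000) ≈ 0.0526
After the link scanner='suspicious': P(spam) = 0.85·0.0526 / (0.85·0.0526 + 0.15·0.9474) ≈ 0.2394
After the link scanner='suspicious': P(spam) = 0.85·0.2394 / (0.85·0.2394 + 0.15·0.7606) ≈ 0.6408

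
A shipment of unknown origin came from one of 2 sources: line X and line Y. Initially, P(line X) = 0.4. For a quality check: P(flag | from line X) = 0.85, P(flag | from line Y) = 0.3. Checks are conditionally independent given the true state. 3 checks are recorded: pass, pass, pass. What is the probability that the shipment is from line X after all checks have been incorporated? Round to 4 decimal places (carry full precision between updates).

0.0065

Apply Bayes' rule sequentially, carrying P(line X) forward.
After 'pass': P(line X) = 0.15·0.4000 / (0.15·0.4000 + 0.7·0.6000) ≈ 0.1250
After 'pass': P(line X) = 0.15·0.1250 / (0.15·0.1250 + 0.7·0.8750) ≈ 0.0297
After 'pass': P(line X) = 0.15·0.0297 / (0.15·0.0297 + 0.7·0.9703) ≈ 0.0065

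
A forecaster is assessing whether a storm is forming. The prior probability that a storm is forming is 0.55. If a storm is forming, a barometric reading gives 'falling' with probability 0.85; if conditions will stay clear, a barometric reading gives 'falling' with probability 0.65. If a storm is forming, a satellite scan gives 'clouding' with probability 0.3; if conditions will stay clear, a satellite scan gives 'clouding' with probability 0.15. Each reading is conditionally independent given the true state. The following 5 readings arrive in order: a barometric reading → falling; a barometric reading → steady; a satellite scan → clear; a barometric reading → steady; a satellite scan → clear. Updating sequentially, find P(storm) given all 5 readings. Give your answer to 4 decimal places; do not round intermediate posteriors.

After a barometric reading='falling': P(storm) = 0.85·0.5500 / (0.85·0.5500 + 0.65·0.4500) ≈ 0.6151
After a barometric reading='steady': P(storm) = 0.15·0.6151 / (0.15·0.6151 + 0.35·0.3849) ≈ 0.4065
After a satellite scan='clear': P(storm) = 0.7·0.4065 / (0.7·0.4065 + 0.85·0.5935) ≈ 0.3607
After a barometric reading='steady': P(storm) = 0.15·0.3607 / (0.15·0.3607 + 0.35·0.6393) ≈ 0.1947
After a satellite scan='clear': P(storm) = 0.7·0.1947 / (0.7·0.1947 + 0.85·0.8053) ≈ 0.1660

0.1660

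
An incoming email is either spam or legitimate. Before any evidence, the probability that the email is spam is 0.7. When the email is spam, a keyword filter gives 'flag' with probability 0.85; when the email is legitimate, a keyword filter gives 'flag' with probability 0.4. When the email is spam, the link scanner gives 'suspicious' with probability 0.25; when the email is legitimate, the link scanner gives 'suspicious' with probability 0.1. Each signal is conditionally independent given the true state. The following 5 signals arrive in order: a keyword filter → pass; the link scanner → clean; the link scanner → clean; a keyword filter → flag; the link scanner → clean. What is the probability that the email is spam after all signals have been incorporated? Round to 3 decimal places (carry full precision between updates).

After a keyword filter='pass': P(spam) = 0.15·0.7000 / (0.15·0.7000 + 0.6·0.3000) ≈ 0.3684
After the link scanner='clean': P(spam) = 0.75·0.3684 / (0.75·0.3684 + 0.9·0.6316) ≈ 0.3271
After the link scanner='clean': P(spam) = 0.75·0.3271 / (0.75·0.3271 + 0.9·0.6729) ≈ 0.2883
After a keyword filter='flag': P(spam) = 0.85·0.2883 / (0.85·0.2883 + 0.4·0.7117) ≈ 0.4626
After the link scanner='clean': P(spam) = 0.75·0.4626 / (0.75·0.4626 + 0.9·0.5374) ≈ 0.4177

0.418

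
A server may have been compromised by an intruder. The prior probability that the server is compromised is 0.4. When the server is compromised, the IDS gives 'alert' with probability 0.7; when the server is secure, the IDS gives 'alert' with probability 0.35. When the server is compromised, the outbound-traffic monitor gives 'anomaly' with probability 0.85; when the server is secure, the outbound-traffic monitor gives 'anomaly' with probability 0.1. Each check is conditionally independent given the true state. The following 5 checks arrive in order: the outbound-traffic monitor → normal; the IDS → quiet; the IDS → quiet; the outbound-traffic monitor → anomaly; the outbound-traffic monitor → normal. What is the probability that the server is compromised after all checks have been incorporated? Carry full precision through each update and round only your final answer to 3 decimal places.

After the outbound-traffic monitor='normal': P(compromised) = 0.15·0.4000 / (0.15·0.4000 + 0.9·0.6000) ≈ 0.1000
After the IDS='quiet': P(compromised) = 0.3·0.1000 / (0.3·0.1000 + 0.65·0.9000) ≈ 0.0488
After the IDS='quiet': P(compromised) = 0.3·0.0488 / (0.3·0.0488 + 0.65·0.9512) ≈ 0.0231
After the outbound-traffic monitor='anomaly': P(compromised) = 0.85·0.0231 / (0.85·0.0231 + 0.1·0.9769) ≈ 0.1675
After the outbound-traffic monitor='normal': P(compromised) = 0.15·0.1675 / (0.15·0.1675 + 0.9·0.8325) ≈ 0.0324

0.032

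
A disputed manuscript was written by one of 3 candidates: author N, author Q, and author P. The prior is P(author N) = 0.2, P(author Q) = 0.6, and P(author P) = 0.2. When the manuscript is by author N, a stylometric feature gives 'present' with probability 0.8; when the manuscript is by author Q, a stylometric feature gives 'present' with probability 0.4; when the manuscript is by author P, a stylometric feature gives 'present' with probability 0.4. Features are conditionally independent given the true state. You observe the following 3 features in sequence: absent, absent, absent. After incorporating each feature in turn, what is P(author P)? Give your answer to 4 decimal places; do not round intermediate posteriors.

After 'absent': normaliser = 0.2·0.2000 + 0.6·0.6000 + 0.6·0.2000; P(author N) ≈ 0.0769, P(author Q) ≈ 0.6923, P(author P) ≈ 0.2308
After 'absent': normaliser = 0.2·0.0769 + 0.6·0.6923 + 0.6·0.2308; P(author N) ≈ 0.0270, P(author Q) ≈ 0.7297, P(author P) ≈ 0.2432
After 'absent': normaliser = 0.2·0.0270 + 0.6·0.7297 + 0.6·0.2432; P(author N) ≈ 0.0092, P(author Q) ≈ 0.7431, P(author P) ≈ 0.2477

0.2477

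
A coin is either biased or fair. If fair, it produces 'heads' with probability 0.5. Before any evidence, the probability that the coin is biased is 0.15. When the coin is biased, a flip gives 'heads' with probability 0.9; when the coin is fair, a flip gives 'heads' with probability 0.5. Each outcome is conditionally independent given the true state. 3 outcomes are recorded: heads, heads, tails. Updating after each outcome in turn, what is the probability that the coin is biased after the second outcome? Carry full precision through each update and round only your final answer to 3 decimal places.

0.364

After 'heads': P(biased) = 0.9·0.1500 / (0.9·0.1500 + 0.5·0.8500) ≈ 0.2411
After 'heads': P(biased) = 0.9·0.2411 / (0.9·0.2411 + 0.5·0.7589) ≈ 0.3638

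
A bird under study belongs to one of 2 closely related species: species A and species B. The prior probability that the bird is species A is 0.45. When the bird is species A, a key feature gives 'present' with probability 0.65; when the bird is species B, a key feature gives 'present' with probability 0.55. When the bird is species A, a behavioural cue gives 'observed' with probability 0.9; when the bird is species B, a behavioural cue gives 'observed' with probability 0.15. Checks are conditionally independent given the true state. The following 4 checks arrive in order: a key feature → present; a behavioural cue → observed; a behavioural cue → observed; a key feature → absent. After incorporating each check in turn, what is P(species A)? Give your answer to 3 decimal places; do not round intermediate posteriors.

After a key feature='present': P(species A) = 0.65·0.4500 / (0.65·0.4500 + 0.55·0.5500) ≈ 0.4916
After a behavioural cue='observed': P(species A) = 0.9·0.4916 / (0.9·0.4916 + 0.15·0.5084) ≈ 0.8530
After a behavioural cue='observed': P(species A) = 0.9·0.8530 / (0.9·0.8530 + 0.15·0.1470) ≈ 0.9721
After a key feature='absent': P(species A) = 0.35·0.9721 / (0.35·0.9721 + 0.45·0.0279) ≈ 0.9644

0.964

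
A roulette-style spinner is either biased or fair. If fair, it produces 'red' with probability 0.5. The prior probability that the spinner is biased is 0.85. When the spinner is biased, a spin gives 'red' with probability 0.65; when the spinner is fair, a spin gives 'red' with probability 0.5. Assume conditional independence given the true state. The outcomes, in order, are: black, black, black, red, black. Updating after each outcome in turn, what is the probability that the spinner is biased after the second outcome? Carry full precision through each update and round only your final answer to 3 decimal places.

After 'black': P(biased) = 0.35·0.8500 / (0.35·0.8500 + 0.5·0.1500) ≈ 0.7987
After 'black': P(biased) = 0.35·0.7987 / (0.35·0.7987 + 0.5·0.2013) ≈ 0.7352

0.735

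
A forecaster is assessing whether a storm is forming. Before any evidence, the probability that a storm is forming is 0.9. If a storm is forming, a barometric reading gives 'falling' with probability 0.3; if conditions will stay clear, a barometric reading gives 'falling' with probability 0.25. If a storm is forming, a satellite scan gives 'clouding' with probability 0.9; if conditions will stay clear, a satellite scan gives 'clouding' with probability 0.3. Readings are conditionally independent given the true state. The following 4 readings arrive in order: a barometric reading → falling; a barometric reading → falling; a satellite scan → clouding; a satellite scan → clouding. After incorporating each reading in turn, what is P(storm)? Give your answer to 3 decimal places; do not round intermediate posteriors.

After a barometric reading='falling': P(storm) = 0.3·0.9000 / (0.3·0.9000 + 0.25·0.1000) ≈ 0.9153
After a barometric reading='falling': P(storm) = 0.3·0.9153 / (0.3·0.9153 + 0.25·0.0847) ≈ 0.9284
After a satellite scan='clouding': P(storm) = 0.9·0.9284 / (0.9·0.9284 + 0.3·0.0716) ≈ 0.9749
After a satellite scan='clouding': P(storm) = 0.9·0.9749 / (0.9·0.9749 + 0.3·0.0251) ≈ 0.9915

0.991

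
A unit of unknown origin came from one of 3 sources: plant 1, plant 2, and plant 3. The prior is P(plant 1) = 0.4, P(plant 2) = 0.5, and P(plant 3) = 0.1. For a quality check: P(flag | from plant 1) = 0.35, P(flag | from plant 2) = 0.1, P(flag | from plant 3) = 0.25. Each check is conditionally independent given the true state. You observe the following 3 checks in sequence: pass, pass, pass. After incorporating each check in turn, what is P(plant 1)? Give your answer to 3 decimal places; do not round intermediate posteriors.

0.213

After 'pass': normaliser = 0.65·0.4000 + 0.9·0.5000 + 0.75·0.1000; P(plant 1) ≈ 0.3312, P(plant 2) ≈ 0.5732, P(plant 3) ≈ 0.0955
After 'pass': normaliser = 0.65·0.3312 + 0.9·0.5732 + 0.75·0.0955; P(plant 1) ≈ 0.2681, P(plant 2) ≈ 0.6426, P(plant 3) ≈ 0.0893
After 'pass': normaliser = 0.65·0.2681 + 0.9·0.6426 + 0.75·0.0893; P(plant 1) ≈ 0.2127, P(plant 2) ≈ 0.7057, P(plant 3) ≈ 0.0817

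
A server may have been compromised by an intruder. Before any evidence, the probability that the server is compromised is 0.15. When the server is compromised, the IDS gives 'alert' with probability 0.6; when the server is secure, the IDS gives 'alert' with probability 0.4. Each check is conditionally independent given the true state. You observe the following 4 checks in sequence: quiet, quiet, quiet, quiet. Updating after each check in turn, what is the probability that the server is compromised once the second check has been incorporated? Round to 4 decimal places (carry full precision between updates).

0.0727

Apply Bayes' rule sequentially, carrying P(compromised) forward.
After 'quiet': P(compromised) = 0.4·0.1500 / (0.4·0.1500 + 0.6·0.8500) ≈ 0.1053
After 'quiet': P(compromised) = 0.4·0.1053 / (0.4·0.1053 + 0.6·0.8947) ≈ 0.0727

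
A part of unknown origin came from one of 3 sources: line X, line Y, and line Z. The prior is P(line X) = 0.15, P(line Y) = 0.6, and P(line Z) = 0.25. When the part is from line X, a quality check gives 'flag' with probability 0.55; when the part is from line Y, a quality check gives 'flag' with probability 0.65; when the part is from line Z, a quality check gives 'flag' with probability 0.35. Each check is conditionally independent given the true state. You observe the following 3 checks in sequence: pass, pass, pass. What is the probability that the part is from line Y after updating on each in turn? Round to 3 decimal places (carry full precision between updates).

0.238

After 'pass': normaliser = 0.45·0.1500 + 0.35·0.6000 + 0.65·0.2500; P(line X) ≈ 0.1534, P(line Y) ≈ 0.4773, P(line Z) ≈ 0.3693
After 'pass': normaliser = 0.45·0.1534 + 0.35·0.4773 + 0.65·0.3693; P(line X) ≈ 0.1450, P(line Y) ≈ 0.3508, P(line Z) ≈ 0.5042
After 'pass': normaliser = 0.45·0.1450 + 0.35·0.3508 + 0.65·0.5042; P(line X) ≈ 0.1265, P(line Y) ≈ 0.2381, P(line Z) ≈ 0.6354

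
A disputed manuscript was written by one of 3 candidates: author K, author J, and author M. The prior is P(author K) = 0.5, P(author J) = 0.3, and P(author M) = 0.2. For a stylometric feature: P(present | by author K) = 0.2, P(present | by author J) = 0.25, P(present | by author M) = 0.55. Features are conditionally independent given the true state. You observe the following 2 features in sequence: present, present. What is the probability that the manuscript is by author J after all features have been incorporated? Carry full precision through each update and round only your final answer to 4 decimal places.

After 'present': normaliser = 0.2·0.5000 + 0.25·0.3000 + 0.55·0.2000; P(author K) ≈ 0.3509, P(author J) ≈ 0.2632, P(author M) ≈ 0.3860
After 'present': normaliser = 0.2·0.3509 + 0.25·0.2632 + 0.55·0.3860; P(author K) ≈ 0.2015, P(author J) ≈ 0.1889, P(author M) ≈ 0.6096

0.1889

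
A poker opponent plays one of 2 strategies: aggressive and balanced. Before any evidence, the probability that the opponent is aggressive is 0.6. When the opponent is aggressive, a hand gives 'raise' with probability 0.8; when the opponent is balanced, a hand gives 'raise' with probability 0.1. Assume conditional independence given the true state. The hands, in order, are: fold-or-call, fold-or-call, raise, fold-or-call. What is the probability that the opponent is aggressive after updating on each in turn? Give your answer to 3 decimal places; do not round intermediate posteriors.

0.116

Apply Bayes' rule sequentially, carrying P(aggressive) forward.
After 'fold-or-call': P(aggressive) = 0.2·0.6000 / (0.2·0.6000 + 0.9·0.4000) ≈ 0.2500
After 'fold-or-call': P(aggressive) = 0.2·0.2500 / (0.2·0.2500 + 0.9·0.7500) ≈ 0.0690
After 'raise': P(aggressive) = 0.8·0.0690 / (0.8·0.0690 + 0.1·0.9310) ≈ 0.3721
After 'fold-or-call': P(aggressive) = 0.2·0.3721 / (0.2·0.3721 + 0.9·0.6279) ≈ 0.1164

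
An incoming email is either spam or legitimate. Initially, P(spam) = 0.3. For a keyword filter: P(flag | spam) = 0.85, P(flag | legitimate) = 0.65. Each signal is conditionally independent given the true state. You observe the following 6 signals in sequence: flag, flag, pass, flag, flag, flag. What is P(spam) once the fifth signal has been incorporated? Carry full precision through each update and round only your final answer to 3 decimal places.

After 'flag': P(spam) = 0.85·0.3000 / (0.85·0.3000 + 0.65·0.7000) ≈ 0.3592
After 'flag': P(spam) = 0.85·0.3592 / (0.85·0.3592 + 0.65·0.6408) ≈ 0.4229
After 'pass': P(spam) = 0.15·0.4229 / (0.15·0.4229 + 0.35·0.5771) ≈ 0.2390
After 'flag': P(spam) = 0.85·0.2390 / (0.85·0.2390 + 0.65·0.7610) ≈ 0.2912
After 'flag': P(spam) = 0.85·0.2912 / (0.85·0.2912 + 0.65·0.7088) ≈ 0.3494

0.349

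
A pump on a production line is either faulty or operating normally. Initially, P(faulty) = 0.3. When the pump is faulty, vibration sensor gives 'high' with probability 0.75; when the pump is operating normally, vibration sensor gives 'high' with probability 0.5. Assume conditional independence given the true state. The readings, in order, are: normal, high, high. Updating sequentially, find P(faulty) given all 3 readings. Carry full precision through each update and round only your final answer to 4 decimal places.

0.3253

After 'normal': P(faulty) = 0.25·0.3000 / (0.25·0.3000 + 0.5·0.7000) ≈ 0.1765
After 'high': P(faulty) = 0.75·0.1765 / (0.75·0.1765 + 0.5·0.8235) ≈ 0.2432
After 'high': P(faulty) = 0.75·0.2432 / (0.75·0.2432 + 0.5·0.7568) ≈ 0.3253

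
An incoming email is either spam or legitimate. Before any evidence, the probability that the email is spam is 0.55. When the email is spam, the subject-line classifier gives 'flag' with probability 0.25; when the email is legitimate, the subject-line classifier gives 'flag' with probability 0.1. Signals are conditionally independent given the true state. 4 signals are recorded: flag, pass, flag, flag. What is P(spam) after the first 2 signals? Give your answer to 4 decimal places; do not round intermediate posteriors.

After 'flag': P(spam) = 0.25·0.5500 / (0.25·0.5500 + 0.1·0.4500) ≈ 0.7534
After 'pass': P(spam) = 0.75·0.7534 / (0.75·0.7534 + 0.9·0.2466) ≈ 0.7180

0.7180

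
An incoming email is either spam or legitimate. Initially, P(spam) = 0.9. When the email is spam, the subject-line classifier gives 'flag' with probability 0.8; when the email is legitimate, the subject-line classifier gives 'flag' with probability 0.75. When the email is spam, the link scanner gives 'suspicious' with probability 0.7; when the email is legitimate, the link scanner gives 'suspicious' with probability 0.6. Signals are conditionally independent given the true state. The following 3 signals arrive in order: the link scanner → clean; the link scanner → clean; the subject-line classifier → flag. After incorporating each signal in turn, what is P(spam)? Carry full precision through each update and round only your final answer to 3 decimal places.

Apply Bayes' rule sequentially, carrying P(spam) forward.
After the link scanner='clean': P(spam) = 0.3·0.9000 / (0.3·0.9000 + 0.4·0.1000) ≈ 0.8710
After the link scanner='clean': P(spam) = 0.3·0.8710 / (0.3·0.8710 + 0.4·0.1290) ≈ 0.8351
After the subject-line classifier='flag': P(spam) = 0.8·0.8351 / (0.8·0.8351 + 0.75·0.1649) ≈ 0.8438

0.844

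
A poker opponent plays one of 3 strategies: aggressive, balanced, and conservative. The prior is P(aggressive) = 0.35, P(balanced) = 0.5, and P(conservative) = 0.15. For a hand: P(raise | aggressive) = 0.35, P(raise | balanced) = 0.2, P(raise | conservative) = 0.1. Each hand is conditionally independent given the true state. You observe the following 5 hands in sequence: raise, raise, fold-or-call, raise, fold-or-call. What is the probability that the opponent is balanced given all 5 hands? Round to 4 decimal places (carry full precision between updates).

0.2838

After 'raise': normaliser = 0.35·0.3500 + 0.2·0.5000 + 0.1·0.1500; P(aggressive) ≈ 0.5158, P(balanced) ≈ 0.4211, P(conservative) ≈ 0.0632
After 'raise': normaliser = 0.35·0.5158 + 0.2·0.4211 + 0.1·0.0632; P(aggressive) ≈ 0.6660, P(balanced) ≈ 0.3107, P(conservative) ≈ 0.0233
After 'fold-or-call': normaliser = 0.65·0.6660 + 0.8·0.3107 + 0.9·0.0233; P(aggressive) ≈ 0.6163, P(balanced) ≈ 0.3538, P(conservative) ≈ 0.0299
After 'raise': normaliser = 0.35·0.6163 + 0.2·0.3538 + 0.1·0.0299; P(aggressive) ≈ 0.7452, P(balanced) ≈ 0.2445, P(conservative) ≈ 0.0103
After 'fold-or-call': normaliser = 0.65·0.7452 + 0.8·0.2445 + 0.9·0.0103; P(aggressive) ≈ 0.7028, P(balanced) ≈ 0.2838, P(conservative) ≈ 0.0135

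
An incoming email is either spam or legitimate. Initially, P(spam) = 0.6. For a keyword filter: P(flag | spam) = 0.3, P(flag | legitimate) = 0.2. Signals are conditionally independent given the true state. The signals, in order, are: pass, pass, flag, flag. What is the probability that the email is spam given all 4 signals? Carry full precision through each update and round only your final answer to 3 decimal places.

Each posterior becomes the prior for the next update.
After 'pass': P(spam) = 0.7·0.6000 / (0.7·0.6000 + 0.8·0.4000) ≈ 0.5676
After 'pass': P(spam) = 0.7·0.5676 / (0.7·0.5676 + 0.8·0.4324) ≈ 0.5345
After 'flag': P(spam) = 0.3·0.5345 / (0.3·0.5345 + 0.2·0.4655) ≈ 0.6327
After 'flag': P(spam) = 0.3·0.6327 / (0.3·0.6327 + 0.2·0.3673) ≈ 0.7210

0.721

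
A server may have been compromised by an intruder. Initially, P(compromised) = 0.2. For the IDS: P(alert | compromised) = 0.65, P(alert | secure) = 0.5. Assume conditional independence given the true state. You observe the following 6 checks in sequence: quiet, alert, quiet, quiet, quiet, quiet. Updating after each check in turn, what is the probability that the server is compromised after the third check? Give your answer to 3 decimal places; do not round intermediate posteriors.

0.137

After 'quiet': P(compromised) = 0.35·0.2000 / (0.35·0.2000 + 0.5·0.8000) ≈ 0.1489
After 'alert': P(compromised) = 0.65·0.1489 / (0.65·0.1489 + 0.5·0.8511) ≈ 0.1853
After 'quiet': P(compromised) = 0.35·0.1853 / (0.35·0.1853 + 0.5·0.8147) ≈ 0.1374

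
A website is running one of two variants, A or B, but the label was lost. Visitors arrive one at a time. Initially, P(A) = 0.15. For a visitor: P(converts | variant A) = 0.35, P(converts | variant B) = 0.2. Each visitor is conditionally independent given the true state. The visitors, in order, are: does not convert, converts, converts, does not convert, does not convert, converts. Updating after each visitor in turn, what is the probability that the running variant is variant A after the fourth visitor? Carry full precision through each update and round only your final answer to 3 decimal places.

0.263

After 'does not convert': P(A) = 0.65·0.1500 / (0.65·0.1500 + 0.8·0.8500) ≈ 0.1254
After 'converts': P(A) = 0.35·0.1254 / (0.35·0.1254 + 0.2·0.8746) ≈ 0.2006
After 'converts': P(A) = 0.35·0.2006 / (0.35·0.2006 + 0.2·0.7994) ≈ 0.3051
After 'does not convert': P(A) = 0.65·0.3051 / (0.65·0.3051 + 0.8·0.6949) ≈ 0.2630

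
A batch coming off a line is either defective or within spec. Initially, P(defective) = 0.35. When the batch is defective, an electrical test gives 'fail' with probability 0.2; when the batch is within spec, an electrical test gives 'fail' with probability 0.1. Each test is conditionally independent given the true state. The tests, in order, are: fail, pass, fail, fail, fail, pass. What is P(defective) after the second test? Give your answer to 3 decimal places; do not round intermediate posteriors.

0.489

Apply Bayes' rule sequentially, carrying P(defective) forward.
After 'fail': P(defective) = 0.2·0.3500 / (0.2·0.3500 + 0.1·0.6500) ≈ 0.5185
After 'pass': P(defective) = 0.8·0.5185 / (0.8·0.5185 + 0.9·0.4815) ≈ 0.4891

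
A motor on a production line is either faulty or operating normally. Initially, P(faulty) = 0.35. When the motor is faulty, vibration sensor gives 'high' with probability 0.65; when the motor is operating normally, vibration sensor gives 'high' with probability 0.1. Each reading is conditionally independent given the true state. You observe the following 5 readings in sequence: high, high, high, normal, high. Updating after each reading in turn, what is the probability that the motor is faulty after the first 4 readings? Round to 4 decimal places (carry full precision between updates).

0.9829

After 'high': P(faulty) = 0.65·0.3500 / (0.65·0.3500 + 0.1·0.6500) ≈ 0.7778
After 'high': P(faulty) = 0.65·0.7778 / (0.65·0.7778 + 0.1·0.2222) ≈ 0.9579
After 'high': P(faulty) = 0.65·0.9579 / (0.65·0.9579 + 0.1·0.0421) ≈ 0.9933
After 'normal': P(faulty) = 0.35·0.9933 / (0.35·0.9933 + 0.9·0.0067) ≈ 0.9829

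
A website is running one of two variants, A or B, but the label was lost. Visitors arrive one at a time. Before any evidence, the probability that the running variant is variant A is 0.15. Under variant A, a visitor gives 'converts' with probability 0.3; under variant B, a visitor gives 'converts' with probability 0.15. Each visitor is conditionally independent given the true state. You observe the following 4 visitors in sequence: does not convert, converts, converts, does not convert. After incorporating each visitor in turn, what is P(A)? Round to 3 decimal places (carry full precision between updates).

0.324

Apply Bayes' rule sequentially, carrying P(A) forward.
After 'does not convert': P(A) = 0.7·0.1500 / (0.7·0.1500 + 0.85·0.8500) ≈ 0.1269
After 'converts': P(A) = 0.3·0.1269 / (0.3·0.1269 + 0.15·0.8731) ≈ 0.2252
After 'converts': P(A) = 0.3·0.2252 / (0.3·0.2252 + 0.15·0.7748) ≈ 0.3676
After 'does not convert': P(A) = 0.7·0.3676 / (0.7·0.3676 + 0.85·0.6324) ≈ 0.3237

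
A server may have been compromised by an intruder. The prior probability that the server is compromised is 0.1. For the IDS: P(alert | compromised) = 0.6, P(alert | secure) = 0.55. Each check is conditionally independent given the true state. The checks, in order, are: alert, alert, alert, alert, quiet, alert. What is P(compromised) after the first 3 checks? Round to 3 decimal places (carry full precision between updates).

0.126

After 'alert': P(compromised) = 0.6·0.1000 / (0.6·0.1000 + 0.55·0.9000) ≈ 0.1081
After 'alert': P(compromised) = 0.6·0.1081 / (0.6·0.1081 + 0.55·0.8919) ≈ 0.1168
After 'alert': P(compromised) = 0.6·0.1168 / (0.6·0.1168 + 0.55·0.8832) ≈ 0.1261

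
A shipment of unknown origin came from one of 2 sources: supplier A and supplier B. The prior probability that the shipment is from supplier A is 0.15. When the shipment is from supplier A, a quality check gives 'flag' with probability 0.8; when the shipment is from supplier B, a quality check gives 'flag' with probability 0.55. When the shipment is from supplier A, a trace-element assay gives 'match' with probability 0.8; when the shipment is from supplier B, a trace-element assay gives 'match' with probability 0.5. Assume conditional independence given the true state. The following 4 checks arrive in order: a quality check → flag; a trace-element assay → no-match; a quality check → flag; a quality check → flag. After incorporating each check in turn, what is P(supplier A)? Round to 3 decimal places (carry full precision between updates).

0.178

After a quality check='flag': P(supplier A) = 0.8·0.1500 / (0.8·0.1500 + 0.55·0.8500) ≈ 0.2043
After a trace-element assay='no-match': P(supplier A) = 0.2·0.2043 / (0.2·0.2043 + 0.5·0.7957) ≈ 0.0931
After a quality check='flag': P(supplier A) = 0.8·0.0931 / (0.8·0.0931 + 0.55·0.9069) ≈ 0.1299
After a quality check='flag': P(supplier A) = 0.8·0.1299 / (0.8·0.1299 + 0.55·0.8701) ≈ 0.1785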